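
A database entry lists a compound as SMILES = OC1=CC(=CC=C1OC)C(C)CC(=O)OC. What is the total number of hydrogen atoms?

Walk through each heavy atom and fill implicit hydrogens from standard valence (C 4, N 3, O 2, S 2, halogen 1):
  atom 1: O, bond orders sum to 1 (valence 2) → 1 H
  atom 2: C, bond orders sum to 4 (valence 4) → 0 H
  atom 3: C, bond orders sum to 3 (valence 4) → 1 H
  atom 4: C, bond orders sum to 4 (valence 4) → 0 H
  atom 5: C, bond orders sum to 3 (valence 4) → 1 H
  atom 6: C, bond orders sum to 3 (valence 4) → 1 H
  atom 7: C, bond orders sum to 4 (valence 4) → 0 H
  atom 8: O, bond orders sum to 2 (valence 2) → 0 H
  atom 9: C, bond orders sum to 1 (valence 4) → 3 H
  atom 10: C, bond orders sum to 3 (valence 4) → 1 H
  atom 11: C, bond orders sum to 1 (valence 4) → 3 H
  atom 12: C, bond orders sum to 2 (valence 4) → 2 H
  atom 13: C, bond orders sum to 4 (valence 4) → 0 H
  atom 14: O, bond orders sum to 2 (valence 2) → 0 H
  atom 15: O, bond orders sum to 2 (valence 2) → 0 H
  atom 16: C, bond orders sum to 1 (valence 4) → 3 H
Total hydrogens: 16.

16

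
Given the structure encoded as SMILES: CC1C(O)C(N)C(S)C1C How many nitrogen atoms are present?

1

Scan the SMILES for N atoms (remember two-letter symbols like Cl and Br are single atoms).
Nitrogen count: 1.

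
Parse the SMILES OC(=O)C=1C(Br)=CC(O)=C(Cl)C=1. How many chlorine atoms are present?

Scan the SMILES for Cl atoms (remember two-letter symbols like Cl and Br are single atoms).
Chlorine count: 1.

1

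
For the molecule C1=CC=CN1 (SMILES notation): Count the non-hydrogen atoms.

Every atom symbol written in the SMILES (organic subset) is one heavy atom; implicit H are not written.
Heavy atoms by element → C:4, N:1.
Total: 5.

5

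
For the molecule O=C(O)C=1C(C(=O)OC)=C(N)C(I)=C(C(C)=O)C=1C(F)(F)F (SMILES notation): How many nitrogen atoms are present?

1

Scan the SMILES for N atoms (remember two-letter symbols like Cl and Br are single atoms).
Nitrogen count: 1.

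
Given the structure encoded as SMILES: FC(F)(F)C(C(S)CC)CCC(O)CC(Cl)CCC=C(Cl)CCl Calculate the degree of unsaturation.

Molecular formula: C15H24Cl3F3OS.
DoU = (2C + 2 + N − H − X) / 2, where X is the halogen count and O/S are ignored.
    = (2·15 + 2 + 0 − 24 − 6) / 2 = 2 / 2 = 1.

1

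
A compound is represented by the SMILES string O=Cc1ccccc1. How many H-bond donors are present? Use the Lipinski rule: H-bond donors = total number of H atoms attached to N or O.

Donors: find every N or O and count the H atoms it carries.
  atom 1 (O): bond orders sum to 2 → 0 H
Lipinski HBD = 0.

0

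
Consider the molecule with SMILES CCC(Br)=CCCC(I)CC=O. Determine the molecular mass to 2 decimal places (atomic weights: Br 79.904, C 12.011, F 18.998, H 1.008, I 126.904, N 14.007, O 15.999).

345.02 g/mol

First, the molecular formula is C9H14BrIO (counting implicit H from valence).
  Br: 1 × 79.904 = 79.904
  C: 9 × 12.011 = 108.099
  H: 14 × 1.008 = 14.112
  I: 1 × 126.904 = 126.904
  O: 1 × 15.999 = 15.999
Sum: 1×79.904 + 9×12.011 + 14×1.008 + 1×126.904 + 1×15.999 = 345.018 → 345.02 g/mol.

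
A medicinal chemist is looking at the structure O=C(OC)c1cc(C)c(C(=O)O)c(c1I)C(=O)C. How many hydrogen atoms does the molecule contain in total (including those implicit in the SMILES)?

Walk through each heavy atom and fill implicit hydrogens from standard valence (C 4, N 3, O 2, S 2, halogen 1); for lowercase aromatic atoms, an aromatic c carries 1 H when it has two neighbours and 0 H with three, and aromatic n carries 0 H:
  atom 1: O, bond orders sum to 2 (valence 2) → 0 H
  atom 2: C, bond orders sum to 4 (valence 4) → 0 H
  atom 3: O, bond orders sum to 2 (valence 2) → 0 H
  atom 4: C, bond orders sum to 1 (valence 4) → 3 H
  atom 5: aromatic c, 3 neighbours → 0 H
  atom 6: aromatic c, 2 neighbours → 1 H
  atom 7: aromatic c, 3 neighbours → 0 H
  atom 8: C, bond orders sum to 1 (valence 4) → 3 H
  atom 9: aromatic c, 3 neighbours → 0 H
  atom 10: C, bond orders sum to 4 (valence 4) → 0 H
  atom 11: O, bond orders sum to 2 (valence 2) → 0 H
  atom 12: O, bond orders sum to 1 (valence 2) → 1 H
  atom 13: aromatic c, 3 neighbours → 0 H
  atom 14: aromatic c, 3 neighbours → 0 H
  atom 15: I (halogen, monovalent) → 0 H
  atom 16: C, bond orders sum to 4 (valence 4) → 0 H
  atom 17: O, bond orders sum to 2 (valence 2) → 0 H
  atom 18: C, bond orders sum to 1 (valence 4) → 3 H
Total hydrogens: 11.

11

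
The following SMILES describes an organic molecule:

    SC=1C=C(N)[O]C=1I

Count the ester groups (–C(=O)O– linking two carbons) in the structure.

0

Scan the SMILES for the ester motif — none present.
Groups that are present: 1 primary amine, 1 thiol.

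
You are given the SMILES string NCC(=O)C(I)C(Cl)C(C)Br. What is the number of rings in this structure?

In SMILES, each pair of matching ring-closure digits denotes one ring-closing bond; the number of such bonds equals the number of independent rings.
Ring-closure bonds here: 0.

0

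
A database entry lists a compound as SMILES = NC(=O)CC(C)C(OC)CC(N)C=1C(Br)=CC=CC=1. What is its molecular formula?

Walk through each heavy atom and fill implicit hydrogens from standard valence (C 4, N 3, O 2, S 2, halogen 1):
  atom 1: N, bond orders sum to 1 (valence 3) → 2 H
  atom 2: C, bond orders sum to 4 (valence 4) → 0 H
  atom 3: O, bond orders sum to 2 (valence 2) → 0 H
  atom 4: C, bond orders sum to 2 (valence 4) → 2 H
  atom 5: C, bond orders sum to 3 (valence 4) → 1 H
  atom 6: C, bond orders sum to 1 (valence 4) → 3 H
  atom 7: C, bond orders sum to 3 (valence 4) → 1 H
  atom 8: O, bond orders sum to 2 (valence 2) → 0 H
  atom 9: C, bond orders sum to 1 (valence 4) → 3 H
  atom 10: C, bond orders sum to 2 (valence 4) → 2 H
  atom 11: C, bond orders sum to 3 (valence 4) → 1 H
  atom 12: N, bond orders sum to 1 (valence 3) → 2 H
  atom 13: C, bond orders sum to 4 (valence 4) → 0 H
  atom 14: C, bond orders sum to 4 (valence 4) → 0 H
  atom 15: Br (halogen, monovalent) → 0 H
  atom 16: C, bond orders sum to 3 (valence 4) → 1 H
  atom 17: C, bond orders sum to 3 (valence 4) → 1 H
  atom 18: C, bond orders sum to 3 (valence 4) → 1 H
  atom 19: C, bond orders sum to 3 (valence 4) → 1 H
Totals → C:14, H:21, Br:1, N:2, O:2.
In Hill order: C14H21BrN2O2.

C14H21BrN2O2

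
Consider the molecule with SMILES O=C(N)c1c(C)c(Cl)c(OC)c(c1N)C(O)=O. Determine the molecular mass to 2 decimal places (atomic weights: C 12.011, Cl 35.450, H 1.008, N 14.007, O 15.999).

258.66 g/mol

First, the molecular formula is C10H11ClN2O4 (counting implicit H from valence).
  C: 10 × 12.011 = 120.110
  Cl: 1 × 35.450 = 35.450
  H: 11 × 1.008 = 11.088
  N: 2 × 14.007 = 28.014
  O: 4 × 15.999 = 63.996
Sum: 10×12.011 + 1×35.450 + 11×1.008 + 2×14.007 + 4×15.999 = 258.658 → 258.66 g/mol.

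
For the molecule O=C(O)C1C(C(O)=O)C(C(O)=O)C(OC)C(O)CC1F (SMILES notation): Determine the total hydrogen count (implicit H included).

Walk through each heavy atom and fill implicit hydrogens from standard valence (C 4, N 3, O 2, S 2, halogen 1):
  atom 1: O, bond orders sum to 2 (valence 2) → 0 H
  atom 2: C, bond orders sum to 4 (valence 4) → 0 H
  atom 3: O, bond orders sum to 1 (valence 2) → 1 H
  atom 4: C, bond orders sum to 3 (valence 4) → 1 H
  atom 5: C, bond orders sum to 3 (valence 4) → 1 H
  atom 6: C, bond orders sum to 4 (valence 4) → 0 H
  atom 7: O, bond orders sum to 1 (valence 2) → 1 H
  atom 8: O, bond orders sum to 2 (valence 2) → 0 H
  atom 9: C, bond orders sum to 3 (valence 4) → 1 H
  atom 10: C, bond orders sum to 4 (valence 4) → 0 H
  atom 11: O, bond orders sum to 1 (valence 2) → 1 H
  atom 12: O, bond orders sum to 2 (valence 2) → 0 H
  atom 13: C, bond orders sum to 3 (valence 4) → 1 H
  atom 14: O, bond orders sum to 2 (valence 2) → 0 H
  atom 15: C, bond orders sum to 1 (valence 4) → 3 H
  atom 16: C, bond orders sum to 3 (valence 4) → 1 H
  atom 17: O, bond orders sum to 1 (valence 2) → 1 H
  atom 18: C, bond orders sum to 2 (valence 4) → 2 H
  atom 19: C, bond orders sum to 3 (valence 4) → 1 H
  atom 20: F (halogen, monovalent) → 0 H
Total hydrogens: 15.

15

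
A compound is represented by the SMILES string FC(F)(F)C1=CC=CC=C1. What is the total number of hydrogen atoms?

Walk through each heavy atom and fill implicit hydrogens from standard valence (C 4, N 3, O 2, S 2, halogen 1):
  atom 1: F (halogen, monovalent) → 0 H
  atom 2: C, bond orders sum to 4 (valence 4) → 0 H
  atom 3: F (halogen, monovalent) → 0 H
  atom 4: F (halogen, monovalent) → 0 H
  atom 5: C, bond orders sum to 4 (valence 4) → 0 H
  atom 6: C, bond orders sum to 3 (valence 4) → 1 H
  atom 7: C, bond orders sum to 3 (valence 4) → 1 H
  atom 8: C, bond orders sum to 3 (valence 4) → 1 H
  atom 9: C, bond orders sum to 3 (valence 4) → 1 H
  atom 10: C, bond orders sum to 3 (valence 4) → 1 H
Total hydrogens: 5.

5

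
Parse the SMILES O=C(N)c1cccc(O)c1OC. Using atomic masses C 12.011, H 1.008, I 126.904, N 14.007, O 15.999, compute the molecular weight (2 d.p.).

First, the molecular formula is C8H9NO3 (counting implicit H from valence).
  C: 8 × 12.011 = 96.088
  H: 9 × 1.008 = 9.072
  N: 1 × 14.007 = 14.007
  O: 3 × 15.999 = 47.997
Sum: 8×12.011 + 9×1.008 + 1×14.007 + 3×15.999 = 167.164 → 167.16 g/mol.

167.16 g/mol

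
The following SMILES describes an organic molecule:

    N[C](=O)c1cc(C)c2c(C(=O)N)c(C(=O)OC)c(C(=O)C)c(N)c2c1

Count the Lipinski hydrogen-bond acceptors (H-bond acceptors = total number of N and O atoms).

N atoms: 3; O atoms: 5.
Lipinski HBA = 3 + 5 = 8.

8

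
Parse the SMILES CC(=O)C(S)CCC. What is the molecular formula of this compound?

C6H12OS

Walk through each heavy atom and fill implicit hydrogens from standard valence (C 4, N 3, O 2, S 2, halogen 1):
  atom 1: C, bond orders sum to 1 (valence 4) → 3 H
  atom 2: C, bond orders sum to 4 (valence 4) → 0 H
  atom 3: O, bond orders sum to 2 (valence 2) → 0 H
  atom 4: C, bond orders sum to 3 (valence 4) → 1 H
  atom 5: S, bond orders sum to 1 (valence 2) → 1 H
  atom 6: C, bond orders sum to 2 (valence 4) → 2 H
  atom 7: C, bond orders sum to 2 (valence 4) → 2 H
  atom 8: C, bond orders sum to 1 (valence 4) → 3 H
Totals → C:6, H:12, O:1, S:1.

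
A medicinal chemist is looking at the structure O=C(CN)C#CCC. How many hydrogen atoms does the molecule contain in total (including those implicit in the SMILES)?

9

Walk through each heavy atom and fill implicit hydrogens from standard valence (C 4, N 3, O 2, S 2, halogen 1):
  atom 1: O, bond orders sum to 2 (valence 2) → 0 H
  atom 2: C, bond orders sum to 4 (valence 4) → 0 H
  atom 3: C, bond orders sum to 2 (valence 4) → 2 H
  atom 4: N, bond orders sum to 1 (valence 3) → 2 H
  atom 5: C, bond orders sum to 4 (valence 4) → 0 H
  atom 6: C, bond orders sum to 4 (valence 4) → 0 H
  atom 7: C, bond orders sum to 2 (valence 4) → 2 H
  atom 8: C, bond orders sum to 1 (valence 4) → 3 H
Total hydrogens: 9.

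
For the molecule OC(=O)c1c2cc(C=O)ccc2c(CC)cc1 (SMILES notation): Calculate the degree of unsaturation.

Molecular formula: C14H12O3.
DoU = (2C + 2 + N − H − X) / 2, where X is the halogen count and O/S are ignored.
    = (2·14 + 2 + 0 − 12 − 0) / 2 = 18 / 2 = 9.

9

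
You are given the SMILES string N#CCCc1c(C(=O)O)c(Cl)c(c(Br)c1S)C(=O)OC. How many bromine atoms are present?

1

Scan the SMILES for Br atoms (remember two-letter symbols like Cl and Br are single atoms).
Bromine count: 1.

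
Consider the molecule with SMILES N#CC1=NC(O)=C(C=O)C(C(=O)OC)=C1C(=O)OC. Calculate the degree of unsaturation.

Molecular formula: C11H8N2O6.
DoU = (2C + 2 + N − H − X) / 2, where X is the halogen count and O/S are ignored.
    = (2·11 + 2 + 2 − 8 − 0) / 2 = 18 / 2 = 9.

9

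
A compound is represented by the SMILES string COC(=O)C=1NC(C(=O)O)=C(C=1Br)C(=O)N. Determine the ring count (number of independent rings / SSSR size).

In SMILES, each pair of matching ring-closure digits denotes one ring-closing bond; the number of such bonds equals the number of independent rings.
Ring-closure bonds here: 1.

1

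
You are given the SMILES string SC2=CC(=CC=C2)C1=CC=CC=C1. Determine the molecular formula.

C12H10S

Walk through each heavy atom and fill implicit hydrogens from standard valence (C 4, N 3, O 2, S 2, halogen 1):
  atom 1: S, bond orders sum to 1 (valence 2) → 1 H
  atom 2: C, bond orders sum to 4 (valence 4) → 0 H
  atom 3: C, bond orders sum to 3 (valence 4) → 1 H
  atom 4: C, bond orders sum to 4 (valence 4) → 0 H
  atom 5: C, bond orders sum to 3 (valence 4) → 1 H
  atom 6: C, bond orders sum to 3 (valence 4) → 1 H
  atom 7: C, bond orders sum to 3 (valence 4) → 1 H
  atom 8: C, bond orders sum to 4 (valence 4) → 0 H
  atom 9: C, bond orders sum to 3 (valence 4) → 1 H
  atom 10: C, bond orders sum to 3 (valence 4) → 1 H
  atom 11: C, bond orders sum to 3 (valence 4) → 1 H
  atom 12: C, bond orders sum to 3 (valence 4) → 1 H
  atom 13: C, bond orders sum to 3 (valence 4) → 1 H
Totals → C:12, H:10, S:1.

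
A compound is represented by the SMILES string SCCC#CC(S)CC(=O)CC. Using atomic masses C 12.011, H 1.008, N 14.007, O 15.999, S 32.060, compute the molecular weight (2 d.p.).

202.33 g/mol

First, the molecular formula is C9H14OS2 (counting implicit H from valence).
  C: 9 × 12.011 = 108.099
  H: 14 × 1.008 = 14.112
  O: 1 × 15.999 = 15.999
  S: 2 × 32.060 = 64.120
Sum: 9×12.011 + 14×1.008 + 1×15.999 + 2×32.060 = 202.330 → 202.33 g/mol.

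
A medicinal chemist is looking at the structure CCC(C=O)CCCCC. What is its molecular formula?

Walk through each heavy atom and fill implicit hydrogens from standard valence (C 4, N 3, O 2, S 2, halogen 1):
  atom 1: C, bond orders sum to 1 (valence 4) → 3 H
  atom 2: C, bond orders sum to 2 (valence 4) → 2 H
  atom 3: C, bond orders sum to 3 (valence 4) → 1 H
  atom 4: C, bond orders sum to 3 (valence 4) → 1 H
  atom 5: O, bond orders sum to 2 (valence 2) → 0 H
  atom 6: C, bond orders sum to 2 (valence 4) → 2 H
  atom 7: C, bond orders sum to 2 (valence 4) → 2 H
  atom 8: C, bond orders sum to 2 (valence 4) → 2 H
  atom 9: C, bond orders sum to 2 (valence 4) → 2 H
  atom 10: C, bond orders sum to 1 (valence 4) → 3 H
Totals → C:9, H:18, O:1.

C9H18O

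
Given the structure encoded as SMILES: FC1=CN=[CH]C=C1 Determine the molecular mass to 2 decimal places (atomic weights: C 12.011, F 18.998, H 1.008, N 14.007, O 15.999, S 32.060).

97.09 g/mol

First, the molecular formula is C5H4FN (counting implicit H from valence).
  C: 5 × 12.011 = 60.055
  F: 1 × 18.998 = 18.998
  H: 4 × 1.008 = 4.032
  N: 1 × 14.007 = 14.007
Sum: 5×12.011 + 1×18.998 + 4×1.008 + 1×14.007 = 97.092 → 97.09 g/mol.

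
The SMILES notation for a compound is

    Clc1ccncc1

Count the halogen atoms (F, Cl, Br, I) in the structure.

1

Halogen atoms appear at heavy-atom position 1 (1×Cl).
Halogen count: 1.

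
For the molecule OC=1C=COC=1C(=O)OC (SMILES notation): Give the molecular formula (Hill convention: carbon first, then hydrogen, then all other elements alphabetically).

C6H6O4

Walk through each heavy atom and fill implicit hydrogens from standard valence (C 4, N 3, O 2, S 2, halogen 1):
  atom 1: O, bond orders sum to 1 (valence 2) → 1 H
  atom 2: C, bond orders sum to 4 (valence 4) → 0 H
  atom 3: C, bond orders sum to 3 (valence 4) → 1 H
  atom 4: C, bond orders sum to 3 (valence 4) → 1 H
  atom 5: O, bond orders sum to 2 (valence 2) → 0 H
  atom 6: C, bond orders sum to 4 (valence 4) → 0 H
  atom 7: C, bond orders sum to 4 (valence 4) → 0 H
  atom 8: O, bond orders sum to 2 (valence 2) → 0 H
  atom 9: O, bond orders sum to 2 (valence 2) → 0 H
  atom 10: C, bond orders sum to 1 (valence 4) → 3 H
Totals → C:6, H:6, O:4.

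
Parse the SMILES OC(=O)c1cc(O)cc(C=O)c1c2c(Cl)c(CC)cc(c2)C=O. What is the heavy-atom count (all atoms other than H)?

Every atom symbol written in the SMILES (organic subset) is one heavy atom; implicit H are not written.
Heavy atoms by element → C:17, Cl:1, O:5.
Total: 23.

23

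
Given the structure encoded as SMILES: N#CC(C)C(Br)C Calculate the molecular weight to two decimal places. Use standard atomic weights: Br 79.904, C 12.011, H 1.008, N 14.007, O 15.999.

First, the molecular formula is C5H8BrN (counting implicit H from valence).
  Br: 1 × 79.904 = 79.904
  C: 5 × 12.011 = 60.055
  H: 8 × 1.008 = 8.064
  N: 1 × 14.007 = 14.007
Sum: 1×79.904 + 5×12.011 + 8×1.008 + 1×14.007 = 162.030 → 162.03 g/mol.

162.03 g/mol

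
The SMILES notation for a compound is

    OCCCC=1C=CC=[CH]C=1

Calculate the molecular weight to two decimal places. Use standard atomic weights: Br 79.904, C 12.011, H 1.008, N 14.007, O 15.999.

First, the molecular formula is C9H12O (counting implicit H from valence).
  C: 9 × 12.011 = 108.099
  H: 12 × 1.008 = 12.096
  O: 1 × 15.999 = 15.999
Sum: 9×12.011 + 12×1.008 + 1×15.999 = 136.194 → 136.19 g/mol.

136.19 g/mol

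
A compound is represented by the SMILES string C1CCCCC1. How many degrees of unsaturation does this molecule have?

Degree of unsaturation = (number of rings) + (number of π bonds).
Ring closures in the SMILES: 1.
π bonds: none → 0 DoU from unsaturation.
Total DoU = 1 + 0 = 1.

1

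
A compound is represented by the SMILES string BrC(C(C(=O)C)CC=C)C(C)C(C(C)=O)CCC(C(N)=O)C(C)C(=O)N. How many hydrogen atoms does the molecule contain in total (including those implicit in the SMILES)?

31

Walk through each heavy atom and fill implicit hydrogens from standard valence (C 4, N 3, O 2, S 2, halogen 1):
  atom 1: Br (halogen, monovalent) → 0 H
  atom 2: C, bond orders sum to 3 (valence 4) → 1 H
  atom 3: C, bond orders sum to 3 (valence 4) → 1 H
  atom 4: C, bond orders sum to 4 (valence 4) → 0 H
  atom 5: O, bond orders sum to 2 (valence 2) → 0 H
  atom 6: C, bond orders sum to 1 (valence 4) → 3 H
  atom 7: C, bond orders sum to 2 (valence 4) → 2 H
  atom 8: C, bond orders sum to 3 (valence 4) → 1 H
  atom 9: C, bond orders sum to 2 (valence 4) → 2 H
  atom 10: C, bond orders sum to 3 (valence 4) → 1 H
  atom 11: C, bond orders sum to 1 (valence 4) → 3 H
  atom 12: C, bond orders sum to 3 (valence 4) → 1 H
  atom 13: C, bond orders sum to 4 (valence 4) → 0 H
  atom 14: C, bond orders sum to 1 (valence 4) → 3 H
  atom 15: O, bond orders sum to 2 (valence 2) → 0 H
  atom 16: C, bond orders sum to 2 (valence 4) → 2 H
  atom 17: C, bond orders sum to 2 (valence 4) → 2 H
  atom 18: C, bond orders sum to 3 (valence 4) → 1 H
  atom 19: C, bond orders sum to 4 (valence 4) → 0 H
  atom 20: N, bond orders sum to 1 (valence 3) → 2 H
  atom 21: O, bond orders sum to 2 (valence 2) → 0 H
  atom 22: C, bond orders sum to 3 (valence 4) → 1 H
  atom 23: C, bond orders sum to 1 (valence 4) → 3 H
  atom 24: C, bond orders sum to 4 (valence 4) → 0 H
  atom 25: O, bond orders sum to 2 (valence 2) → 0 H
  atom 26: N, bond orders sum to 1 (valence 3) → 2 H
Total hydrogens: 31.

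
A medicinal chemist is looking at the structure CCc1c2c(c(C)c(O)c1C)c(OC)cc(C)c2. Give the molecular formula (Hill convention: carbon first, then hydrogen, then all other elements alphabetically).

C16H20O2

Walk through each heavy atom and fill implicit hydrogens from standard valence (C 4, N 3, O 2, S 2, halogen 1); for lowercase aromatic atoms, an aromatic c carries 1 H when it has two neighbours and 0 H with three, and aromatic n carries 0 H:
  atom 1: C, bond orders sum to 1 (valence 4) → 3 H
  atom 2: C, bond orders sum to 2 (valence 4) → 2 H
  atom 3: aromatic c, 3 neighbours → 0 H
  atom 4: aromatic c, 3 neighbours → 0 H
  atom 5: aromatic c, 3 neighbours → 0 H
  atom 6: aromatic c, 3 neighbours → 0 H
  atom 7: C, bond orders sum to 1 (valence 4) → 3 H
  atom 8: aromatic c, 3 neighbours → 0 H
  atom 9: O, bond orders sum to 1 (valence 2) → 1 H
  atom 10: aromatic c, 3 neighbours → 0 H
  atom 11: C, bond orders sum to 1 (valence 4) → 3 H
  atom 12: aromatic c, 3 neighbours → 0 H
  atom 13: O, bond orders sum to 2 (valence 2) → 0 H
  atom 14: C, bond orders sum to 1 (valence 4) → 3 H
  atom 15: aromatic c, 2 neighbours → 1 H
  atom 16: aromatic c, 3 neighbours → 0 H
  atom 17: C, bond orders sum to 1 (valence 4) → 3 H
  atom 18: aromatic c, 2 neighbours → 1 H
Totals → C:16, H:20, O:2.
In Hill order: C16H20O2.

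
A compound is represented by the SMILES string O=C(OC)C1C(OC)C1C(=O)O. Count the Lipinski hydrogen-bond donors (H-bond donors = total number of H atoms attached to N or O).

1

Donors: find every N or O and count the H atoms it carries.
  atom 1 (O): bond orders sum to 2 → 0 H
  atom 3 (O): bond orders sum to 2 → 0 H
  atom 7 (O): bond orders sum to 2 → 0 H
  atom 11 (O): bond orders sum to 2 → 0 H
  atom 12 (O): bond orders sum to 1 → 1 H
Lipinski HBD = 1.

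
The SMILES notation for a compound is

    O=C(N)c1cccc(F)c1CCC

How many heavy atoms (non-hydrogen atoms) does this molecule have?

Every atom symbol written in the SMILES (organic subset) is one heavy atom; implicit H are not written.
Heavy atoms by element → C:10, F:1, N:1, O:1.
Total: 13.

13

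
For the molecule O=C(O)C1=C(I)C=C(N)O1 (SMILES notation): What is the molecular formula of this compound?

C5H4INO3

Walk through each heavy atom and fill implicit hydrogens from standard valence (C 4, N 3, O 2, S 2, halogen 1):
  atom 1: O, bond orders sum to 2 (valence 2) → 0 H
  atom 2: C, bond orders sum to 4 (valence 4) → 0 H
  atom 3: O, bond orders sum to 1 (valence 2) → 1 H
  atom 4: C, bond orders sum to 4 (valence 4) → 0 H
  atom 5: C, bond orders sum to 4 (valence 4) → 0 H
  atom 6: I (halogen, monovalent) → 0 H
  atom 7: C, bond orders sum to 3 (valence 4) → 1 H
  atom 8: C, bond orders sum to 4 (valence 4) → 0 H
  atom 9: N, bond orders sum to 1 (valence 3) → 2 H
  atom 10: O, bond orders sum to 2 (valence 2) → 0 H
Totals → C:5, H:4, I:1, N:1, O:3.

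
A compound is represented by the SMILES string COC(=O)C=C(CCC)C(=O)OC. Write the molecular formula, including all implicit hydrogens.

C9H14O4

Walk through each heavy atom and fill implicit hydrogens from standard valence (C 4, N 3, O 2, S 2, halogen 1):
  atom 1: C, bond orders sum to 1 (valence 4) → 3 H
  atom 2: O, bond orders sum to 2 (valence 2) → 0 H
  atom 3: C, bond orders sum to 4 (valence 4) → 0 H
  atom 4: O, bond orders sum to 2 (valence 2) → 0 H
  atom 5: C, bond orders sum to 3 (valence 4) → 1 H
  atom 6: C, bond orders sum to 4 (valence 4) → 0 H
  atom 7: C, bond orders sum to 2 (valence 4) → 2 H
  atom 8: C, bond orders sum to 2 (valence 4) → 2 H
  atom 9: C, bond orders sum to 1 (valence 4) → 3 H
  atom 10: C, bond orders sum to 4 (valence 4) → 0 H
  atom 11: O, bond orders sum to 2 (valence 2) → 0 H
  atom 12: O, bond orders sum to 2 (valence 2) → 0 H
  atom 13: C, bond orders sum to 1 (valence 4) → 3 H
Totals → C:9, H:14, O:4.
In Hill order: C9H14O4.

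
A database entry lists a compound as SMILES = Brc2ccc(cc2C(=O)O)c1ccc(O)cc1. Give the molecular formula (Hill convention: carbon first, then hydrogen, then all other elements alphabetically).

Walk through each heavy atom and fill implicit hydrogens from standard valence (C 4, N 3, O 2, S 2, halogen 1); for lowercase aromatic atoms, an aromatic c carries 1 H when it has two neighbours and 0 H with three, and aromatic n carries 0 H:
  atom 1: Br (halogen, monovalent) → 0 H
  atom 2: aromatic c, 3 neighbours → 0 H
  atom 3: aromatic c, 2 neighbours → 1 H
  atom 4: aromatic c, 2 neighbours → 1 H
  atom 5: aromatic c, 3 neighbours → 0 H
  atom 6: aromatic c, 2 neighbours → 1 H
  atom 7: aromatic c, 3 neighbours → 0 H
  atom 8: C, bond orders sum to 4 (valence 4) → 0 H
  atom 9: O, bond orders sum to 2 (valence 2) → 0 H
  atom 10: O, bond orders sum to 1 (valence 2) → 1 H
  atom 11: aromatic c, 3 neighbours → 0 H
  atom 12: aromatic c, 2 neighbours → 1 H
  atom 13: aromatic c, 2 neighbours → 1 H
  atom 14: aromatic c, 3 neighbours → 0 H
  atom 15: O, bond orders sum to 1 (valence 2) → 1 H
  atom 16: aromatic c, 2 neighbours → 1 H
  atom 17: aromatic c, 2 neighbours → 1 H
Totals → C:13, H:9, Br:1, O:3.
In Hill order: C13H9BrO3.

C13H9BrO3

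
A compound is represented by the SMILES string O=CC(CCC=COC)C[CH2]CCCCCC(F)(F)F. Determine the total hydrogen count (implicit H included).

Walk through each heavy atom and fill implicit hydrogens from standard valence (C 4, N 3, O 2, S 2, halogen 1):
  atom 1: O, bond orders sum to 2 (valence 2) → 0 H
  atom 2: C, bond orders sum to 3 (valence 4) → 1 H
  atom 3: C, bond orders sum to 3 (valence 4) → 1 H
  atom 4: C, bond orders sum to 2 (valence 4) → 2 H
  atom 5: C, bond orders sum to 2 (valence 4) → 2 H
  atom 6: C, bond orders sum to 3 (valence 4) → 1 H
  atom 7: C, bond orders sum to 3 (valence 4) → 1 H
  atom 8: O, bond orders sum to 2 (valence 2) → 0 H
  atom 9: C, bond orders sum to 1 (valence 4) → 3 H
  atom 10: C, bond orders sum to 2 (valence 4) → 2 H
  atom 11: C with explicit H count 2
  atom 12: C, bond orders sum to 2 (valence 4) → 2 H
  atom 13: C, bond orders sum to 2 (valence 4) → 2 H
  atom 14: C, bond orders sum to 2 (valence 4) → 2 H
  atom 15: C, bond orders sum to 2 (valence 4) → 2 H
  atom 16: C, bond orders sum to 2 (valence 4) → 2 H
  atom 17: C, bond orders sum to 4 (valence 4) → 0 H
  atom 18: F (halogen, monovalent) → 0 H
  atom 19: F (halogen, monovalent) → 0 H
  atom 20: F (halogen, monovalent) → 0 H
Total hydrogens: 25.

25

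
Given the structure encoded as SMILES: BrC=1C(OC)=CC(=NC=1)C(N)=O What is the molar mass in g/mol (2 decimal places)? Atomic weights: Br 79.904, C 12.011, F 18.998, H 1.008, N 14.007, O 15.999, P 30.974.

First, the molecular formula is C7H7BrN2O2 (counting implicit H from valence).
  Br: 1 × 79.904 = 79.904
  C: 7 × 12.011 = 84.077
  H: 7 × 1.008 = 7.056
  N: 2 × 14.007 = 28.014
  O: 2 × 15.999 = 31.998
Sum: 1×79.904 + 7×12.011 + 7×1.008 + 2×14.007 + 2×15.999 = 231.049 → 231.05 g/mol.

231.05 g/mol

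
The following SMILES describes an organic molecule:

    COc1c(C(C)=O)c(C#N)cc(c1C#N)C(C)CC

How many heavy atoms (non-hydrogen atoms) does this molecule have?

Every atom symbol written in the SMILES (organic subset) is one heavy atom; implicit H are not written.
Heavy atoms by element → C:15, N:2, O:2.
Total: 19.

19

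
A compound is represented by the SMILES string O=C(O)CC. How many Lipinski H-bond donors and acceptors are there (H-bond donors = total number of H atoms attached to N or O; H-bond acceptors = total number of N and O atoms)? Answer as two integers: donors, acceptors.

1, 2

Donors: find every N or O and count the H atoms it carries.
  atom 1 (O): bond orders sum to 2 → 0 H
  atom 3 (O): bond orders sum to 1 → 1 H
Lipinski HBD = 1.
Acceptors: N atoms = 0, O atoms = 2 → HBA = 2.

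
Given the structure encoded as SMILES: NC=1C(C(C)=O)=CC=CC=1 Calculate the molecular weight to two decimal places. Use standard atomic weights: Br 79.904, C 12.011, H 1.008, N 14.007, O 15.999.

135.17 g/mol

First, the molecular formula is C8H9NO (counting implicit H from valence).
  C: 8 × 12.011 = 96.088
  H: 9 × 1.008 = 9.072
  N: 1 × 14.007 = 14.007
  O: 1 × 15.999 = 15.999
Sum: 8×12.011 + 9×1.008 + 1×14.007 + 1×15.999 = 135.166 → 135.17 g/mol.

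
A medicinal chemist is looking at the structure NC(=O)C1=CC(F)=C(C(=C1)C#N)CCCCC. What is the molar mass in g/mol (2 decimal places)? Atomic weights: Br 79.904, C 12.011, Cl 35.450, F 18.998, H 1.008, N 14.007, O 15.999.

234.27 g/mol

First, the molecular formula is C13H15FN2O (counting implicit H from valence).
  C: 13 × 12.011 = 156.143
  F: 1 × 18.998 = 18.998
  H: 15 × 1.008 = 15.120
  N: 2 × 14.007 = 28.014
  O: 1 × 15.999 = 15.999
Sum: 13×12.011 + 1×18.998 + 15×1.008 + 2×14.007 + 1×15.999 = 234.274 → 234.27 g/mol.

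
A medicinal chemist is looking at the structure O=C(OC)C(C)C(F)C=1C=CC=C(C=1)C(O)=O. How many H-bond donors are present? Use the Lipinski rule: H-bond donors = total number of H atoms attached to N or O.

1

Donors: find every N or O and count the H atoms it carries.
  atom 1 (O): bond orders sum to 2 → 0 H
  atom 3 (O): bond orders sum to 2 → 0 H
  atom 16 (O): bond orders sum to 1 → 1 H
  atom 17 (O): bond orders sum to 2 → 0 H
Lipinski HBD = 1.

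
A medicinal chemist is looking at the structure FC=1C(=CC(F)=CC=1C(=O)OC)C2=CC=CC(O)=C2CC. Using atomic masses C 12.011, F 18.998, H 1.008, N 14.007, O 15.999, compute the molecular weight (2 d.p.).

292.28 g/mol

First, the molecular formula is C16H14F2O3 (counting implicit H from valence).
  C: 16 × 12.011 = 192.176
  F: 2 × 18.998 = 37.996
  H: 14 × 1.008 = 14.112
  O: 3 × 15.999 = 47.997
Sum: 16×12.011 + 2×18.998 + 14×1.008 + 3×15.999 = 292.281 → 292.28 g/mol.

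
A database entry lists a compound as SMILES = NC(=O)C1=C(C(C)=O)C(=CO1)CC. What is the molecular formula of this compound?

Walk through each heavy atom and fill implicit hydrogens from standard valence (C 4, N 3, O 2, S 2, halogen 1):
  atom 1: N, bond orders sum to 1 (valence 3) → 2 H
  atom 2: C, bond orders sum to 4 (valence 4) → 0 H
  atom 3: O, bond orders sum to 2 (valence 2) → 0 H
  atom 4: C, bond orders sum to 4 (valence 4) → 0 H
  atom 5: C, bond orders sum to 4 (valence 4) → 0 H
  atom 6: C, bond orders sum to 4 (valence 4) → 0 H
  atom 7: C, bond orders sum to 1 (valence 4) → 3 H
  atom 8: O, bond orders sum to 2 (valence 2) → 0 H
  atom 9: C, bond orders sum to 4 (valence 4) → 0 H
  atom 10: C, bond orders sum to 3 (valence 4) → 1 H
  atom 11: O, bond orders sum to 2 (valence 2) → 0 H
  atom 12: C, bond orders sum to 2 (valence 4) → 2 H
  atom 13: C, bond orders sum to 1 (valence 4) → 3 H
Totals → C:9, H:11, N:1, O:3.

C9H11NO3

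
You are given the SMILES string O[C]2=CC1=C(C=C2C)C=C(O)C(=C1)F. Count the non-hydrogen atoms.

Every atom symbol written in the SMILES (organic subset) is one heavy atom; implicit H are not written.
Heavy atoms by element → C:11, F:1, O:2.
Total: 14.

14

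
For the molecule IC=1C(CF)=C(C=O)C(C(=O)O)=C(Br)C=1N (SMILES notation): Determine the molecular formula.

C9H6BrFINO3

Walk through each heavy atom and fill implicit hydrogens from standard valence (C 4, N 3, O 2, S 2, halogen 1):
  atom 1: I (halogen, monovalent) → 0 H
  atom 2: C, bond orders sum to 4 (valence 4) → 0 H
  atom 3: C, bond orders sum to 4 (valence 4) → 0 H
  atom 4: C, bond orders sum to 2 (valence 4) → 2 H
  atom 5: F (halogen, monovalent) → 0 H
  atom 6: C, bond orders sum to 4 (valence 4) → 0 H
  atom 7: C, bond orders sum to 3 (valence 4) → 1 H
  atom 8: O, bond orders sum to 2 (valence 2) → 0 H
  atom 9: C, bond orders sum to 4 (valence 4) → 0 H
  atom 10: C, bond orders sum to 4 (valence 4) → 0 H
  atom 11: O, bond orders sum to 2 (valence 2) → 0 H
  atom 12: O, bond orders sum to 1 (valence 2) → 1 H
  atom 13: C, bond orders sum to 4 (valence 4) → 0 H
  atom 14: Br (halogen, monovalent) → 0 H
  atom 15: C, bond orders sum to 4 (valence 4) → 0 H
  atom 16: N, bond orders sum to 1 (valence 3) → 2 H
Totals → C:9, H:6, Br:1, F:1, I:1, N:1, O:3.
In Hill order: C9H6BrFINO3.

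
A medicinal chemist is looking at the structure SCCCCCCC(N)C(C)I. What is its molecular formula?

C9H20INS

Walk through each heavy atom and fill implicit hydrogens from standard valence (C 4, N 3, O 2, S 2, halogen 1):
  atom 1: S, bond orders sum to 1 (valence 2) → 1 H
  atom 2: C, bond orders sum to 2 (valence 4) → 2 H
  atom 3: C, bond orders sum to 2 (valence 4) → 2 H
  atom 4: C, bond orders sum to 2 (valence 4) → 2 H
  atom 5: C, bond orders sum to 2 (valence 4) → 2 H
  atom 6: C, bond orders sum to 2 (valence 4) → 2 H
  atom 7: C, bond orders sum to 2 (valence 4) → 2 H
  atom 8: C, bond orders sum to 3 (valence 4) → 1 H
  atom 9: N, bond orders sum to 1 (valence 3) → 2 H
  atom 10: C, bond orders sum to 3 (valence 4) → 1 H
  atom 11: C, bond orders sum to 1 (valence 4) → 3 H
  atom 12: I (halogen, monovalent) → 0 H
Totals → C:9, H:20, I:1, N:1, S:1.
In Hill order: C9H20INS.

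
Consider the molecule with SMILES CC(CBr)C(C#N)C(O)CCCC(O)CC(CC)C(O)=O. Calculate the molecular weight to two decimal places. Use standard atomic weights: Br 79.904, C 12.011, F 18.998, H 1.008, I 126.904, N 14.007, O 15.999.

First, the molecular formula is C15H26BrNO4 (counting implicit H from valence).
  Br: 1 × 79.904 = 79.904
  C: 15 × 12.011 = 180.165
  H: 26 × 1.008 = 26.208
  N: 1 × 14.007 = 14.007
  O: 4 × 15.999 = 63.996
Sum: 1×79.904 + 15×12.011 + 26×1.008 + 1×14.007 + 4×15.999 = 364.280 → 364.28 g/mol.

364.28 g/mol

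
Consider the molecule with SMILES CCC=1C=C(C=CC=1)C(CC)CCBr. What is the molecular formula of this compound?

C13H19Br

Walk through each heavy atom and fill implicit hydrogens from standard valence (C 4, N 3, O 2, S 2, halogen 1):
  atom 1: C, bond orders sum to 1 (valence 4) → 3 H
  atom 2: C, bond orders sum to 2 (valence 4) → 2 H
  atom 3: C, bond orders sum to 4 (valence 4) → 0 H
  atom 4: C, bond orders sum to 3 (valence 4) → 1 H
  atom 5: C, bond orders sum to 4 (valence 4) → 0 H
  atom 6: C, bond orders sum to 3 (valence 4) → 1 H
  atom 7: C, bond orders sum to 3 (valence 4) → 1 H
  atom 8: C, bond orders sum to 3 (valence 4) → 1 H
  atom 9: C, bond orders sum to 3 (valence 4) → 1 H
  atom 10: C, bond orders sum to 2 (valence 4) → 2 H
  atom 11: C, bond orders sum to 1 (valence 4) → 3 H
  atom 12: C, bond orders sum to 2 (valence 4) → 2 H
  atom 13: C, bond orders sum to 2 (valence 4) → 2 H
  atom 14: Br (halogen, monovalent) → 0 H
Totals → C:13, H:19, Br:1.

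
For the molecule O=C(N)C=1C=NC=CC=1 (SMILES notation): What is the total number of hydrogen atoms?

Walk through each heavy atom and fill implicit hydrogens from standard valence (C 4, N 3, O 2, S 2, halogen 1):
  atom 1: O, bond orders sum to 2 (valence 2) → 0 H
  atom 2: C, bond orders sum to 4 (valence 4) → 0 H
  atom 3: N, bond orders sum to 1 (valence 3) → 2 H
  atom 4: C, bond orders sum to 4 (valence 4) → 0 H
  atom 5: C, bond orders sum to 3 (valence 4) → 1 H
  atom 6: N, bond orders sum to 3 (valence 3) → 0 H
  atom 7: C, bond orders sum to 3 (valence 4) → 1 H
  atom 8: C, bond orders sum to 3 (valence 4) → 1 H
  atom 9: C, bond orders sum to 3 (valence 4) → 1 H
Total hydrogens: 6.

6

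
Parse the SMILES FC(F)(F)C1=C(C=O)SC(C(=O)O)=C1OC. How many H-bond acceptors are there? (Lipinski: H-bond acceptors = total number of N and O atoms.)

4

N atoms: 0; O atoms: 4.
Lipinski HBA = 0 + 4 = 4.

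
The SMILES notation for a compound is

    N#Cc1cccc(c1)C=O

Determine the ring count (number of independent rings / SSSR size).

In SMILES, each pair of matching ring-closure digits denotes one ring-closing bond; the number of such bonds equals the number of independent rings.
Ring-closure bonds here: 1.

1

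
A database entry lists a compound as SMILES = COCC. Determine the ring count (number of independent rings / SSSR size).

0

In SMILES, each pair of matching ring-closure digits denotes one ring-closing bond; the number of such bonds equals the number of independent rings.
Ring-closure bonds here: 0.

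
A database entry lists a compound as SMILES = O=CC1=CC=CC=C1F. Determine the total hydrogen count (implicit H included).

Walk through each heavy atom and fill implicit hydrogens from standard valence (C 4, N 3, O 2, S 2, halogen 1):
  atom 1: O, bond orders sum to 2 (valence 2) → 0 H
  atom 2: C, bond orders sum to 3 (valence 4) → 1 H
  atom 3: C, bond orders sum to 4 (valence 4) → 0 H
  atom 4: C, bond orders sum to 3 (valence 4) → 1 H
  atom 5: C, bond orders sum to 3 (valence 4) → 1 H
  atom 6: C, bond orders sum to 3 (valence 4) → 1 H
  atom 7: C, bond orders sum to 3 (valence 4) → 1 H
  atom 8: C, bond orders sum to 4 (valence 4) → 0 H
  atom 9: F (halogen, monovalent) → 0 H
Total hydrogens: 5.

5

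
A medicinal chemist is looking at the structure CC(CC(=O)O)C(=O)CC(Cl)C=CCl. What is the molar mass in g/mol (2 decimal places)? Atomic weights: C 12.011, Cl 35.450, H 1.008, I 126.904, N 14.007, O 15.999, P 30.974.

239.09 g/mol

First, the molecular formula is C9H12Cl2O3 (counting implicit H from valence).
  C: 9 × 12.011 = 108.099
  Cl: 2 × 35.450 = 70.900
  H: 12 × 1.008 = 12.096
  O: 3 × 15.999 = 47.997
Sum: 9×12.011 + 2×35.450 + 12×1.008 + 3×15.999 = 239.092 → 239.09 g/mol.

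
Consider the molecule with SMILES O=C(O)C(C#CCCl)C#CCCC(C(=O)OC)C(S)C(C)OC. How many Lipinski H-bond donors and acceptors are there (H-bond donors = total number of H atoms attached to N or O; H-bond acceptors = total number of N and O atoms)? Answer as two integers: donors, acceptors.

1, 5

Donors: find every N or O and count the H atoms it carries.
  atom 1 (O): bond orders sum to 2 → 0 H
  atom 3 (O): bond orders sum to 1 → 1 H
  atom 15 (O): bond orders sum to 2 → 0 H
  atom 16 (O): bond orders sum to 2 → 0 H
  atom 22 (O): bond orders sum to 2 → 0 H
Lipinski HBD = 1.
Acceptors: N atoms = 0, O atoms = 5 → HBA = 5.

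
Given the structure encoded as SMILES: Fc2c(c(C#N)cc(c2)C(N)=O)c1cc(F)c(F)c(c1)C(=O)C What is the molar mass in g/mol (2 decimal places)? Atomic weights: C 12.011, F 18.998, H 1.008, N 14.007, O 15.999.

First, the molecular formula is C16H9F3N2O2 (counting implicit H from valence).
  C: 16 × 12.011 = 192.176
  F: 3 × 18.998 = 56.994
  H: 9 × 1.008 = 9.072
  N: 2 × 14.007 = 28.014
  O: 2 × 15.999 = 31.998
Sum: 16×12.011 + 3×18.998 + 9×1.008 + 2×14.007 + 2×15.999 = 318.254 → 318.25 g/mol.

318.25 g/mol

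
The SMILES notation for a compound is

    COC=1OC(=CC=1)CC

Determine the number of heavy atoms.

9

Every atom symbol written in the SMILES (organic subset) is one heavy atom; implicit H are not written.
Heavy atoms by element → C:7, O:2.
Total: 9.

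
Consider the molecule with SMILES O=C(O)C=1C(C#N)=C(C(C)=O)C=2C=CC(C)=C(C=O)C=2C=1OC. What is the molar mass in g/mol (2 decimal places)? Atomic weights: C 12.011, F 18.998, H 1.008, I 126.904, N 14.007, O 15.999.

311.29 g/mol

First, the molecular formula is C17H13NO5 (counting implicit H from valence).
  C: 17 × 12.011 = 204.187
  H: 13 × 1.008 = 13.104
  N: 1 × 14.007 = 14.007
  O: 5 × 15.999 = 79.995
Sum: 17×12.011 + 13×1.008 + 1×14.007 + 5×15.999 = 311.293 → 311.29 g/mol.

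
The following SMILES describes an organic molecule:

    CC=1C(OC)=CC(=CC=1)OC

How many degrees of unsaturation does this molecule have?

Degree of unsaturation = (number of rings) + (number of π bonds).
Ring closures in the SMILES: 1.
π bonds: 3 double bonds (each 1 DoU) → 3 DoU from unsaturation.
Total DoU = 1 + 3 = 4.

4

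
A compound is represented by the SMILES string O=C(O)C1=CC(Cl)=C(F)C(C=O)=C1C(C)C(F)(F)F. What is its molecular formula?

C11H7ClF4O3

Walk through each heavy atom and fill implicit hydrogens from standard valence (C 4, N 3, O 2, S 2, halogen 1):
  atom 1: O, bond orders sum to 2 (valence 2) → 0 H
  atom 2: C, bond orders sum to 4 (valence 4) → 0 H
  atom 3: O, bond orders sum to 1 (valence 2) → 1 H
  atom 4: C, bond orders sum to 4 (valence 4) → 0 H
  atom 5: C, bond orders sum to 3 (valence 4) → 1 H
  atom 6: C, bond orders sum to 4 (valence 4) → 0 H
  atom 7: Cl (halogen, monovalent) → 0 H
  atom 8: C, bond orders sum to 4 (valence 4) → 0 H
  atom 9: F (halogen, monovalent) → 0 H
  atom 10: C, bond orders sum to 4 (valence 4) → 0 H
  atom 11: C, bond orders sum to 3 (valence 4) → 1 H
  atom 12: O, bond orders sum to 2 (valence 2) → 0 H
  atom 13: C, bond orders sum to 4 (valence 4) → 0 H
  atom 14: C, bond orders sum to 3 (valence 4) → 1 H
  atom 15: C, bond orders sum to 1 (valence 4) → 3 H
  atom 16: C, bond orders sum to 4 (valence 4) → 0 H
  atom 17: F (halogen, monovalent) → 0 H
  atom 18: F (halogen, monovalent) → 0 H
  atom 19: F (halogen, monovalent) → 0 H
Totals → C:11, H:7, Cl:1, F:4, O:3.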